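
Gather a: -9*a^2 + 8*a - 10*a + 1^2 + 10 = -9*a^2 - 2*a + 11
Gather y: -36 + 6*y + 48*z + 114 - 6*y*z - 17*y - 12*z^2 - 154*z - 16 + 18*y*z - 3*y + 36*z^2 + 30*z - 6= y*(12*z - 14) + 24*z^2 - 76*z + 56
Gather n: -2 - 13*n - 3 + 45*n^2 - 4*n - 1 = 45*n^2 - 17*n - 6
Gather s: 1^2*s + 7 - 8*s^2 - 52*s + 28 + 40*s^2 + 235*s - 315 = 32*s^2 + 184*s - 280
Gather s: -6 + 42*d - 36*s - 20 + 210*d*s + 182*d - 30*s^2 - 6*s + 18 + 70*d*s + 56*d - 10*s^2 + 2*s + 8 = 280*d - 40*s^2 + s*(280*d - 40)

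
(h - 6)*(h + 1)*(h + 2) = h^3 - 3*h^2 - 16*h - 12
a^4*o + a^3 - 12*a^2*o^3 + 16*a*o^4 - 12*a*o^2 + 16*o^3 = (a - 2*o)^2*(a + 4*o)*(a*o + 1)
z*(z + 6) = z^2 + 6*z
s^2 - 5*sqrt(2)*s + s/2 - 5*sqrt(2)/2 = (s + 1/2)*(s - 5*sqrt(2))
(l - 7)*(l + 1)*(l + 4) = l^3 - 2*l^2 - 31*l - 28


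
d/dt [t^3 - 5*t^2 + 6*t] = 3*t^2 - 10*t + 6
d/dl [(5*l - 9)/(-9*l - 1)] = -86/(9*l + 1)^2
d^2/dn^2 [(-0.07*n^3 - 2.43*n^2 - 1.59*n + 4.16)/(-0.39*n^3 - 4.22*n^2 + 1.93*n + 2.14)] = (-5.55111512312578e-17*n^7 + 0.508794000000002*n^6 + 1.767168*n^5 + 19.78353*n^4 + 19.241496*n^3 - 276.382356*n^2 + 270.534864*n - 97.004604)/(0.059319*n^9 + 1.925586*n^8 + 19.955169*n^7 + 55.116602*n^6 - 119.884575*n^5 - 57.508026*n^4 + 102.745739*n^3 + 34.063878*n^2 - 26.515884*n - 9.800344)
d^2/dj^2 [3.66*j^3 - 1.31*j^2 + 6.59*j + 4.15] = 21.96*j - 2.62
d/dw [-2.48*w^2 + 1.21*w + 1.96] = 1.21 - 4.96*w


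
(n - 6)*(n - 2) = n^2 - 8*n + 12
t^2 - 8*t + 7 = (t - 7)*(t - 1)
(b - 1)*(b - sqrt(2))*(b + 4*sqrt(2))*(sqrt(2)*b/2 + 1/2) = sqrt(2)*b^4/2 - sqrt(2)*b^3/2 + 7*b^3/2 - 5*sqrt(2)*b^2/2 - 7*b^2/2 - 4*b + 5*sqrt(2)*b/2 + 4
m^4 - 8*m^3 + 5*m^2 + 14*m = m*(m - 7)*(m - 2)*(m + 1)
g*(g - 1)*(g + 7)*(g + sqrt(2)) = g^4 + sqrt(2)*g^3 + 6*g^3 - 7*g^2 + 6*sqrt(2)*g^2 - 7*sqrt(2)*g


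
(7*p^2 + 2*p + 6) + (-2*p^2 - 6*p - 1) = 5*p^2 - 4*p + 5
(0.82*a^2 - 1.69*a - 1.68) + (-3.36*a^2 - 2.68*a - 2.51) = -2.54*a^2 - 4.37*a - 4.19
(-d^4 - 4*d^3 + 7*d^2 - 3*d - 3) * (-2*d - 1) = 2*d^5 + 9*d^4 - 10*d^3 - d^2 + 9*d + 3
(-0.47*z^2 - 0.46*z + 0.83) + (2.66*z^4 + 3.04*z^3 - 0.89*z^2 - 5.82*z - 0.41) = 2.66*z^4 + 3.04*z^3 - 1.36*z^2 - 6.28*z + 0.42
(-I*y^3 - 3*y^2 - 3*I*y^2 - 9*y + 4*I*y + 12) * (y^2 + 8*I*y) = -I*y^5 + 5*y^4 - 3*I*y^4 + 15*y^3 - 20*I*y^3 - 20*y^2 - 72*I*y^2 + 96*I*y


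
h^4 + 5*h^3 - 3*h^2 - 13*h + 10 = (h - 1)^2*(h + 2)*(h + 5)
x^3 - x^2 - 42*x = x*(x - 7)*(x + 6)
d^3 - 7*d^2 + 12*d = d*(d - 4)*(d - 3)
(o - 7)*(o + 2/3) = o^2 - 19*o/3 - 14/3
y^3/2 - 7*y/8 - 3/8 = (y/2 + 1/4)*(y - 3/2)*(y + 1)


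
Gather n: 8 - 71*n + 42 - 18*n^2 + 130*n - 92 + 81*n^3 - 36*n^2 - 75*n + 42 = 81*n^3 - 54*n^2 - 16*n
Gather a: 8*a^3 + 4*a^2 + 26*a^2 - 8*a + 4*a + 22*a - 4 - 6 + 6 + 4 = 8*a^3 + 30*a^2 + 18*a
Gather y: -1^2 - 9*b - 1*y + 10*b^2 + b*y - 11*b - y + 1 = 10*b^2 - 20*b + y*(b - 2)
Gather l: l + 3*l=4*l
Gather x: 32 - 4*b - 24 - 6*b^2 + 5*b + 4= -6*b^2 + b + 12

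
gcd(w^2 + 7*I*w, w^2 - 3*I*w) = w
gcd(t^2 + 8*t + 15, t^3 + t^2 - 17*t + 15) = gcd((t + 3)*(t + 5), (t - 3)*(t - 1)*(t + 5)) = t + 5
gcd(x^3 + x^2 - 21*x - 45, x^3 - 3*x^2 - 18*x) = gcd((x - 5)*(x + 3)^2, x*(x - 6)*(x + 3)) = x + 3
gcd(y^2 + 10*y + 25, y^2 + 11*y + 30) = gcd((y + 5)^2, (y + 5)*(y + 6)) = y + 5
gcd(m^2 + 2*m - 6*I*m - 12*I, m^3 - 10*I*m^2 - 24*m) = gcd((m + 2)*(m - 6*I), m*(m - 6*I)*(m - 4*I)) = m - 6*I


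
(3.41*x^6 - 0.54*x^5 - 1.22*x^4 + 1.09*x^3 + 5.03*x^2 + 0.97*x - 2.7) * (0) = 0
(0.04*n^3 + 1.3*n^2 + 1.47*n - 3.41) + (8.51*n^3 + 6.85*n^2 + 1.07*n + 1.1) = 8.55*n^3 + 8.15*n^2 + 2.54*n - 2.31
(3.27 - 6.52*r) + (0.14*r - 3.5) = -6.38*r - 0.23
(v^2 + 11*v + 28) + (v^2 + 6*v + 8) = 2*v^2 + 17*v + 36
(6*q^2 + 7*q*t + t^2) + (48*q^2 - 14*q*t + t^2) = 54*q^2 - 7*q*t + 2*t^2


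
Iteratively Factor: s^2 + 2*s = (s + 2)*(s)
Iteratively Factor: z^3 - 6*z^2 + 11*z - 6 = (z - 1)*(z^2 - 5*z + 6) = (z - 2)*(z - 1)*(z - 3)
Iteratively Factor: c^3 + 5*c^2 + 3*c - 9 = (c - 1)*(c^2 + 6*c + 9) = (c - 1)*(c + 3)*(c + 3)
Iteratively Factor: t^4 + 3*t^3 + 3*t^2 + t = (t)*(t^3 + 3*t^2 + 3*t + 1) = t*(t + 1)*(t^2 + 2*t + 1) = t*(t + 1)^2*(t + 1)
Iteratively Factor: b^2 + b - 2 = (b - 1)*(b + 2)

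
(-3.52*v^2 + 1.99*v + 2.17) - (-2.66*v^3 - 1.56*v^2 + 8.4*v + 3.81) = 2.66*v^3 - 1.96*v^2 - 6.41*v - 1.64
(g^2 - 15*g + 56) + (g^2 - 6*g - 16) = 2*g^2 - 21*g + 40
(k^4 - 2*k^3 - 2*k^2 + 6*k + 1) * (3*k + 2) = 3*k^5 - 4*k^4 - 10*k^3 + 14*k^2 + 15*k + 2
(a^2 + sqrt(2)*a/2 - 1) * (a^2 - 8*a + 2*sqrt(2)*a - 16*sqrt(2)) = a^4 - 8*a^3 + 5*sqrt(2)*a^3/2 - 20*sqrt(2)*a^2 + a^2 - 8*a - 2*sqrt(2)*a + 16*sqrt(2)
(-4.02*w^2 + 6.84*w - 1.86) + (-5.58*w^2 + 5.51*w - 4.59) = -9.6*w^2 + 12.35*w - 6.45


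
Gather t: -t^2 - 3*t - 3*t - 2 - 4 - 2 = -t^2 - 6*t - 8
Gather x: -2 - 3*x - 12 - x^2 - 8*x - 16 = -x^2 - 11*x - 30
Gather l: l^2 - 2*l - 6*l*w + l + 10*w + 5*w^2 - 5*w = l^2 + l*(-6*w - 1) + 5*w^2 + 5*w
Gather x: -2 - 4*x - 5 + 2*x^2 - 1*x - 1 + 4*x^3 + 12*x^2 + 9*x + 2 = 4*x^3 + 14*x^2 + 4*x - 6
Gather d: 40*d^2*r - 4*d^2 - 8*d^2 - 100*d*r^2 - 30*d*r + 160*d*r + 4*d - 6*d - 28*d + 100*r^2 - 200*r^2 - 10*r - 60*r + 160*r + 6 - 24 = d^2*(40*r - 12) + d*(-100*r^2 + 130*r - 30) - 100*r^2 + 90*r - 18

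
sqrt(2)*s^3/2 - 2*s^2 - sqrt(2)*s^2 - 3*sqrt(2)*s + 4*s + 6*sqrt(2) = (s - 2)*(s - 3*sqrt(2))*(sqrt(2)*s/2 + 1)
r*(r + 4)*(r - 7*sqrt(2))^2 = r^4 - 14*sqrt(2)*r^3 + 4*r^3 - 56*sqrt(2)*r^2 + 98*r^2 + 392*r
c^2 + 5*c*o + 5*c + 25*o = (c + 5)*(c + 5*o)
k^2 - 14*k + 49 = (k - 7)^2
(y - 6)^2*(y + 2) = y^3 - 10*y^2 + 12*y + 72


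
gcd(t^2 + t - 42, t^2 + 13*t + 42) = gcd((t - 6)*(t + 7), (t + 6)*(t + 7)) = t + 7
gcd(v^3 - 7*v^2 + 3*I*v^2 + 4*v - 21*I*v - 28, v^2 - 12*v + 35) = v - 7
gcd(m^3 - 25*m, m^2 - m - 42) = 1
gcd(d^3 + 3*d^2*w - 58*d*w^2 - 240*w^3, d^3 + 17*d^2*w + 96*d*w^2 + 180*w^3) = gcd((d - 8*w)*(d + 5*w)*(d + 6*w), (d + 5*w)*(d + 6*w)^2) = d^2 + 11*d*w + 30*w^2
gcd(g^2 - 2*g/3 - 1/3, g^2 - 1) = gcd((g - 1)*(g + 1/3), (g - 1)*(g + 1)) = g - 1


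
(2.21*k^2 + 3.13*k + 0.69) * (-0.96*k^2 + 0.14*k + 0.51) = -2.1216*k^4 - 2.6954*k^3 + 0.9029*k^2 + 1.6929*k + 0.3519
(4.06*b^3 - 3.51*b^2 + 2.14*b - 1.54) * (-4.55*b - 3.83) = -18.473*b^4 + 0.420699999999998*b^3 + 3.7063*b^2 - 1.1892*b + 5.8982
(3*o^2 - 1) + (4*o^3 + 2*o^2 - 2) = 4*o^3 + 5*o^2 - 3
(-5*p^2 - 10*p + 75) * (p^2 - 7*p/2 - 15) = -5*p^4 + 15*p^3/2 + 185*p^2 - 225*p/2 - 1125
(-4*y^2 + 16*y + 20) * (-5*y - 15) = 20*y^3 - 20*y^2 - 340*y - 300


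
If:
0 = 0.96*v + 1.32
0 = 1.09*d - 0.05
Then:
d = 0.05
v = -1.38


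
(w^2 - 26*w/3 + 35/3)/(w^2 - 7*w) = (w - 5/3)/w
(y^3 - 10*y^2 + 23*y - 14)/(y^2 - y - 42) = (y^2 - 3*y + 2)/(y + 6)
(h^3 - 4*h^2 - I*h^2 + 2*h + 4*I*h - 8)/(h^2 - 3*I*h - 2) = (h^2 + h*(-4 + I) - 4*I)/(h - I)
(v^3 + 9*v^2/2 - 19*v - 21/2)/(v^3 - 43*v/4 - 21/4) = 2*(v^2 + 4*v - 21)/(2*v^2 - v - 21)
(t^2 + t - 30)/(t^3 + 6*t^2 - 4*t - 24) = (t - 5)/(t^2 - 4)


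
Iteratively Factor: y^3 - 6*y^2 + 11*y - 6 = (y - 1)*(y^2 - 5*y + 6) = (y - 2)*(y - 1)*(y - 3)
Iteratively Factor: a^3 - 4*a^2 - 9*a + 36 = (a - 3)*(a^2 - a - 12) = (a - 4)*(a - 3)*(a + 3)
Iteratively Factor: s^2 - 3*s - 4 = (s + 1)*(s - 4)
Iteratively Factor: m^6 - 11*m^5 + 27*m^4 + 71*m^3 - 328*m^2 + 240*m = (m - 4)*(m^5 - 7*m^4 - m^3 + 67*m^2 - 60*m) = (m - 4)*(m + 3)*(m^4 - 10*m^3 + 29*m^2 - 20*m) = (m - 4)^2*(m + 3)*(m^3 - 6*m^2 + 5*m) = (m - 5)*(m - 4)^2*(m + 3)*(m^2 - m) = (m - 5)*(m - 4)^2*(m - 1)*(m + 3)*(m)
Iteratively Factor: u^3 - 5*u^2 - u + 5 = (u + 1)*(u^2 - 6*u + 5) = (u - 1)*(u + 1)*(u - 5)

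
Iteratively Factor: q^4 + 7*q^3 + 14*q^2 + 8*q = (q)*(q^3 + 7*q^2 + 14*q + 8) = q*(q + 1)*(q^2 + 6*q + 8) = q*(q + 1)*(q + 2)*(q + 4)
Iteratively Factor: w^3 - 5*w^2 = (w)*(w^2 - 5*w) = w^2*(w - 5)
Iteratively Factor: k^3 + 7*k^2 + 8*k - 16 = (k - 1)*(k^2 + 8*k + 16) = (k - 1)*(k + 4)*(k + 4)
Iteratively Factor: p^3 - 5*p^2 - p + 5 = (p - 5)*(p^2 - 1) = (p - 5)*(p + 1)*(p - 1)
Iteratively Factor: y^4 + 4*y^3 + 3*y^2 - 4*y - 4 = (y - 1)*(y^3 + 5*y^2 + 8*y + 4) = (y - 1)*(y + 2)*(y^2 + 3*y + 2) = (y - 1)*(y + 1)*(y + 2)*(y + 2)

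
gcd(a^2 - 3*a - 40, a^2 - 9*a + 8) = a - 8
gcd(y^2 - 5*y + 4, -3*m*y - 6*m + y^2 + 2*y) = 1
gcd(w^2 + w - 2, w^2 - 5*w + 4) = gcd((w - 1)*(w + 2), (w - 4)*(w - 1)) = w - 1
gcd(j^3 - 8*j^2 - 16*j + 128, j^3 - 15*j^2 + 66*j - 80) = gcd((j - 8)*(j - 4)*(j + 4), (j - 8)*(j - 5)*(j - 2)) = j - 8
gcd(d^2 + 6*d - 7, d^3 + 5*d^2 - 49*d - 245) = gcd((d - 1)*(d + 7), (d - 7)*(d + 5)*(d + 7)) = d + 7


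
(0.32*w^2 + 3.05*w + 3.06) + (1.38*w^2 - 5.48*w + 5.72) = 1.7*w^2 - 2.43*w + 8.78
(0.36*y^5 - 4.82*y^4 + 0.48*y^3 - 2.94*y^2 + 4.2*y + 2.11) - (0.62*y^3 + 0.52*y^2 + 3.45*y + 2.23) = 0.36*y^5 - 4.82*y^4 - 0.14*y^3 - 3.46*y^2 + 0.75*y - 0.12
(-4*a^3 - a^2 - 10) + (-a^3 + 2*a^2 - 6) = -5*a^3 + a^2 - 16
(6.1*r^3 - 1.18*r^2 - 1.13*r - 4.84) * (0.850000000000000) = 5.185*r^3 - 1.003*r^2 - 0.9605*r - 4.114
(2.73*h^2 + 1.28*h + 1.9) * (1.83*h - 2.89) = 4.9959*h^3 - 5.5473*h^2 - 0.2222*h - 5.491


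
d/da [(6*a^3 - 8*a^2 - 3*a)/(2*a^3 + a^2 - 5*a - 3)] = (22*a^4 - 48*a^3 - 11*a^2 + 48*a + 9)/(4*a^6 + 4*a^5 - 19*a^4 - 22*a^3 + 19*a^2 + 30*a + 9)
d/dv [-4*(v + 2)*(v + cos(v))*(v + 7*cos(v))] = 4*(v + 2)*(v + cos(v))*(7*sin(v) - 1) + 4*(v + 2)*(v + 7*cos(v))*(sin(v) - 1) - 4*(v + cos(v))*(v + 7*cos(v))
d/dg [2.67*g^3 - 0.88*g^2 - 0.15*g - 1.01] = 8.01*g^2 - 1.76*g - 0.15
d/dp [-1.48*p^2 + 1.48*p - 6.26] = 1.48 - 2.96*p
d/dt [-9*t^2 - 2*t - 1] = -18*t - 2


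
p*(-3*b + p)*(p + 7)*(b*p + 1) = -3*b^2*p^3 - 21*b^2*p^2 + b*p^4 + 7*b*p^3 - 3*b*p^2 - 21*b*p + p^3 + 7*p^2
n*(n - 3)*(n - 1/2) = n^3 - 7*n^2/2 + 3*n/2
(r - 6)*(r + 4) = r^2 - 2*r - 24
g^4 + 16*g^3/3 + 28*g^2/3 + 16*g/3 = g*(g + 4/3)*(g + 2)^2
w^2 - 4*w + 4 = (w - 2)^2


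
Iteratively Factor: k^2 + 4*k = (k)*(k + 4)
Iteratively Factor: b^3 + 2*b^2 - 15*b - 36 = (b + 3)*(b^2 - b - 12) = (b + 3)^2*(b - 4)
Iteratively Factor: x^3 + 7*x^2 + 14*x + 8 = (x + 1)*(x^2 + 6*x + 8) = (x + 1)*(x + 4)*(x + 2)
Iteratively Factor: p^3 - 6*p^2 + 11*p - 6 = (p - 1)*(p^2 - 5*p + 6) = (p - 2)*(p - 1)*(p - 3)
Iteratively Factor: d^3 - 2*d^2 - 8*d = (d)*(d^2 - 2*d - 8) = d*(d + 2)*(d - 4)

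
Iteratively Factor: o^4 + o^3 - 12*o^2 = (o + 4)*(o^3 - 3*o^2) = o*(o + 4)*(o^2 - 3*o) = o*(o - 3)*(o + 4)*(o)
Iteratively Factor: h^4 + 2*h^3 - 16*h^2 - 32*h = (h + 2)*(h^3 - 16*h) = h*(h + 2)*(h^2 - 16) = h*(h + 2)*(h + 4)*(h - 4)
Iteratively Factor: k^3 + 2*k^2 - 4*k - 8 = (k - 2)*(k^2 + 4*k + 4) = (k - 2)*(k + 2)*(k + 2)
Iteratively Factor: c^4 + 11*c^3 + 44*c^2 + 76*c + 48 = (c + 2)*(c^3 + 9*c^2 + 26*c + 24) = (c + 2)^2*(c^2 + 7*c + 12) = (c + 2)^2*(c + 3)*(c + 4)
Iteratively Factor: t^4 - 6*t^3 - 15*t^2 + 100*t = (t)*(t^3 - 6*t^2 - 15*t + 100) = t*(t + 4)*(t^2 - 10*t + 25) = t*(t - 5)*(t + 4)*(t - 5)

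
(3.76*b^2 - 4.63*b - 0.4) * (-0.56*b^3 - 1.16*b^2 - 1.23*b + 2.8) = -2.1056*b^5 - 1.7688*b^4 + 0.97*b^3 + 16.6869*b^2 - 12.472*b - 1.12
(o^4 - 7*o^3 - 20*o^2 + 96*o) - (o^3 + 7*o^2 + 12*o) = o^4 - 8*o^3 - 27*o^2 + 84*o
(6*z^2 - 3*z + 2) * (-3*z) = -18*z^3 + 9*z^2 - 6*z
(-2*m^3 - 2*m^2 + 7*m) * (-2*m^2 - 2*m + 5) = 4*m^5 + 8*m^4 - 20*m^3 - 24*m^2 + 35*m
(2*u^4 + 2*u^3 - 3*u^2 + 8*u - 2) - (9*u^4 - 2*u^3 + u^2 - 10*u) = -7*u^4 + 4*u^3 - 4*u^2 + 18*u - 2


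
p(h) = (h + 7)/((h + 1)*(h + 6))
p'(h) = 1/((h + 1)*(h + 6)) - (h + 7)/((h + 1)*(h + 6)^2) - (h + 7)/((h + 1)^2*(h + 6))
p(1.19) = 0.52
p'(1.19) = -0.25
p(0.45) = 0.80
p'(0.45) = -0.57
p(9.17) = 0.10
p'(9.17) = -0.01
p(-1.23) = -5.26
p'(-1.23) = -22.68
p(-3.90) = -0.51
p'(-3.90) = -0.10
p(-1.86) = -1.44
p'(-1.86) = -1.61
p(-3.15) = -0.63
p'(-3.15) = -0.23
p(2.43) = 0.33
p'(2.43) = -0.10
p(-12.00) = -0.08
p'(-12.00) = 0.00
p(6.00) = 0.15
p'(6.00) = -0.02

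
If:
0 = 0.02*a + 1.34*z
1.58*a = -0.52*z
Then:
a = 0.00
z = 0.00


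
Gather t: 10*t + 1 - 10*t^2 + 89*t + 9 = -10*t^2 + 99*t + 10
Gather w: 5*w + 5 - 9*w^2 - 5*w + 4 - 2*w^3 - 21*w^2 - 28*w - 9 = -2*w^3 - 30*w^2 - 28*w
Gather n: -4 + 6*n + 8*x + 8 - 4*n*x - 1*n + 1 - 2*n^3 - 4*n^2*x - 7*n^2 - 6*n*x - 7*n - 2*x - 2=-2*n^3 + n^2*(-4*x - 7) + n*(-10*x - 2) + 6*x + 3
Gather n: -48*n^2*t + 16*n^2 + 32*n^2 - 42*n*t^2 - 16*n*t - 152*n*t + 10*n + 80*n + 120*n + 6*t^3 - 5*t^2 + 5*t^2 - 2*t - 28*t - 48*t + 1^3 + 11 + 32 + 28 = n^2*(48 - 48*t) + n*(-42*t^2 - 168*t + 210) + 6*t^3 - 78*t + 72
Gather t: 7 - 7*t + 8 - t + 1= 16 - 8*t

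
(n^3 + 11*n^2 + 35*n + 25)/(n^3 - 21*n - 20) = (n^2 + 10*n + 25)/(n^2 - n - 20)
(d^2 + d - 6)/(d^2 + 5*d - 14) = (d + 3)/(d + 7)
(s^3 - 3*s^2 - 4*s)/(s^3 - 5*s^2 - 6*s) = (s - 4)/(s - 6)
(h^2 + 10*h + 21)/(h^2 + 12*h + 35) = (h + 3)/(h + 5)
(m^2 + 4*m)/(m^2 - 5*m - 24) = m*(m + 4)/(m^2 - 5*m - 24)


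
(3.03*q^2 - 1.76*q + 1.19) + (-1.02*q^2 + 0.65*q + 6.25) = 2.01*q^2 - 1.11*q + 7.44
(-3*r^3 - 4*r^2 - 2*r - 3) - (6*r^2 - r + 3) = -3*r^3 - 10*r^2 - r - 6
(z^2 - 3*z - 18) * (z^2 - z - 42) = z^4 - 4*z^3 - 57*z^2 + 144*z + 756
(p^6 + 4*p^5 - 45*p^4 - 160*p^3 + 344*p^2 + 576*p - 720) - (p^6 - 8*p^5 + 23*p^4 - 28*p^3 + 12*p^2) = 12*p^5 - 68*p^4 - 132*p^3 + 332*p^2 + 576*p - 720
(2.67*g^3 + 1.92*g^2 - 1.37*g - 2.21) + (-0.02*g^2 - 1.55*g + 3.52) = 2.67*g^3 + 1.9*g^2 - 2.92*g + 1.31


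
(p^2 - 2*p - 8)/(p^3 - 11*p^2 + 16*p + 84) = (p - 4)/(p^2 - 13*p + 42)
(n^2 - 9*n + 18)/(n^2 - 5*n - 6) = (n - 3)/(n + 1)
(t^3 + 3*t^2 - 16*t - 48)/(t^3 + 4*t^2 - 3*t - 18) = (t^2 - 16)/(t^2 + t - 6)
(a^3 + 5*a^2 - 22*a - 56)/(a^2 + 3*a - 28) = a + 2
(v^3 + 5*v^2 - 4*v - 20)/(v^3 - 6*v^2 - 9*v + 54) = (v^3 + 5*v^2 - 4*v - 20)/(v^3 - 6*v^2 - 9*v + 54)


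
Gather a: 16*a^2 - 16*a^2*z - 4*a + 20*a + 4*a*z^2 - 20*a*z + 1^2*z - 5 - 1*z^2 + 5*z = a^2*(16 - 16*z) + a*(4*z^2 - 20*z + 16) - z^2 + 6*z - 5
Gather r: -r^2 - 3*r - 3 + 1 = -r^2 - 3*r - 2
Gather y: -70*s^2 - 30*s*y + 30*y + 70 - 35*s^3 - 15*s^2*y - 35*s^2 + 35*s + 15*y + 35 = -35*s^3 - 105*s^2 + 35*s + y*(-15*s^2 - 30*s + 45) + 105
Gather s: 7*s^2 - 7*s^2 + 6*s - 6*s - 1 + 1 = 0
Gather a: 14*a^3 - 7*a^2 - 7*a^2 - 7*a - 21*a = 14*a^3 - 14*a^2 - 28*a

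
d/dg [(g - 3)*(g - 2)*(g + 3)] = 3*g^2 - 4*g - 9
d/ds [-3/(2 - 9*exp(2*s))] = -54*exp(2*s)/(9*exp(2*s) - 2)^2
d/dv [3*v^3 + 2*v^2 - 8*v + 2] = 9*v^2 + 4*v - 8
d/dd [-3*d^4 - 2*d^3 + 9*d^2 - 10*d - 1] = -12*d^3 - 6*d^2 + 18*d - 10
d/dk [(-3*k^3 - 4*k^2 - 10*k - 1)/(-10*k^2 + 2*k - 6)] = (15*k^4 - 6*k^3 - 27*k^2 + 14*k + 31)/(2*(25*k^4 - 10*k^3 + 31*k^2 - 6*k + 9))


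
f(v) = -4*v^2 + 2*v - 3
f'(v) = 2 - 8*v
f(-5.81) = -149.64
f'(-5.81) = 48.48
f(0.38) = -2.82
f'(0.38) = -1.04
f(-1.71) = -18.12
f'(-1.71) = 15.68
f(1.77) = -11.99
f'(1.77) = -12.16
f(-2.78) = -39.47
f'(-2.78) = 24.24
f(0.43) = -2.88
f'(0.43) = -1.44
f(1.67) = -10.82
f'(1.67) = -11.36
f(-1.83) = -20.06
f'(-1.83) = 16.64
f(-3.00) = -45.00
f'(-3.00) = 26.00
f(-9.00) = -345.00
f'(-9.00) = 74.00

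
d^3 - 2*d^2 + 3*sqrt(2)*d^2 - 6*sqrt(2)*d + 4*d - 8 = (d - 2)*(d + sqrt(2))*(d + 2*sqrt(2))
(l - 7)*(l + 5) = l^2 - 2*l - 35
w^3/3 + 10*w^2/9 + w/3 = w*(w/3 + 1)*(w + 1/3)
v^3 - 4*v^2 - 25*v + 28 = (v - 7)*(v - 1)*(v + 4)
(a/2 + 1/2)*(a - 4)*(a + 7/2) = a^3/2 + a^2/4 - 29*a/4 - 7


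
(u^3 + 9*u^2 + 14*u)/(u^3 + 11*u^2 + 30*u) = (u^2 + 9*u + 14)/(u^2 + 11*u + 30)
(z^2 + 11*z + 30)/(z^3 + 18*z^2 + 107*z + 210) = 1/(z + 7)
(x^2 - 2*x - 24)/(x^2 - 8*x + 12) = (x + 4)/(x - 2)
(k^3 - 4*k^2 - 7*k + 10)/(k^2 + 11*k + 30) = (k^3 - 4*k^2 - 7*k + 10)/(k^2 + 11*k + 30)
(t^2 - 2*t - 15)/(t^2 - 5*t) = (t + 3)/t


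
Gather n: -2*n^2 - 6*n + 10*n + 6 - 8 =-2*n^2 + 4*n - 2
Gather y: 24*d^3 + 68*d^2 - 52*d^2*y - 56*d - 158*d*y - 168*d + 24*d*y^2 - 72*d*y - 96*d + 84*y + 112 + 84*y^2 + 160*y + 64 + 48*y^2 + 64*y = 24*d^3 + 68*d^2 - 320*d + y^2*(24*d + 132) + y*(-52*d^2 - 230*d + 308) + 176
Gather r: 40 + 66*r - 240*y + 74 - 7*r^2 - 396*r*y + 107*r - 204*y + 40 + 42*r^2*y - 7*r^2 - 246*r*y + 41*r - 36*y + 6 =r^2*(42*y - 14) + r*(214 - 642*y) - 480*y + 160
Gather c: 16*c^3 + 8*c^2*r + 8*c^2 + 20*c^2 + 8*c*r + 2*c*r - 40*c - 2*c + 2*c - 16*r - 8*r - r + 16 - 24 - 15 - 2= 16*c^3 + c^2*(8*r + 28) + c*(10*r - 40) - 25*r - 25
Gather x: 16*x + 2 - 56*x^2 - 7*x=-56*x^2 + 9*x + 2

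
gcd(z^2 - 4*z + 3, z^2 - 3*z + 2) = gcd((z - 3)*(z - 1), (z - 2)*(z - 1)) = z - 1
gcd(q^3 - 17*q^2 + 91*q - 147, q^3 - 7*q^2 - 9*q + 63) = q^2 - 10*q + 21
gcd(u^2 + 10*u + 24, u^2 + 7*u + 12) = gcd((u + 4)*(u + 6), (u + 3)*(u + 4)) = u + 4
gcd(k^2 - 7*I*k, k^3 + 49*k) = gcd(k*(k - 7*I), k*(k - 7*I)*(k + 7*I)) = k^2 - 7*I*k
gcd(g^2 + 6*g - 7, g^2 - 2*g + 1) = g - 1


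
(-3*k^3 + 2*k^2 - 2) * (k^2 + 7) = -3*k^5 + 2*k^4 - 21*k^3 + 12*k^2 - 14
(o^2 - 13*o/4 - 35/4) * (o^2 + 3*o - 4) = o^4 - o^3/4 - 45*o^2/2 - 53*o/4 + 35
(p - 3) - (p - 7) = 4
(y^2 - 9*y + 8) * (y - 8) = y^3 - 17*y^2 + 80*y - 64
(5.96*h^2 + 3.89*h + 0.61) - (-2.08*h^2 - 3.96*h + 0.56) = 8.04*h^2 + 7.85*h + 0.0499999999999999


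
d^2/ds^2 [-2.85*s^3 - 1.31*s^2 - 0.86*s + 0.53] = -17.1*s - 2.62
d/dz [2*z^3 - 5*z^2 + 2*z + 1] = 6*z^2 - 10*z + 2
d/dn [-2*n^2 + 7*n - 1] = 7 - 4*n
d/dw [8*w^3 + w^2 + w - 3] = 24*w^2 + 2*w + 1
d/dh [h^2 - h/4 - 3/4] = 2*h - 1/4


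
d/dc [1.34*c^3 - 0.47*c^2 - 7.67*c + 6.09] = 4.02*c^2 - 0.94*c - 7.67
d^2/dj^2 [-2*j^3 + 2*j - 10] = -12*j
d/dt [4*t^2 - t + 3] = 8*t - 1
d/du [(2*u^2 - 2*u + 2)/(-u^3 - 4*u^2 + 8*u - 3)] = 2*(u^4 - 2*u^3 + 7*u^2 + 2*u - 5)/(u^6 + 8*u^5 - 58*u^3 + 88*u^2 - 48*u + 9)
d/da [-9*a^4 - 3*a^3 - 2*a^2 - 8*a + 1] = -36*a^3 - 9*a^2 - 4*a - 8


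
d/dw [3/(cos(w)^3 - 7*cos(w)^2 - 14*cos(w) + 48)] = 3*(3*cos(w)^2 - 14*cos(w) - 14)*sin(w)/(cos(w)^3 - 7*cos(w)^2 - 14*cos(w) + 48)^2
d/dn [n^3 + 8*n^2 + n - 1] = 3*n^2 + 16*n + 1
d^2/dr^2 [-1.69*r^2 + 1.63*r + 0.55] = -3.38000000000000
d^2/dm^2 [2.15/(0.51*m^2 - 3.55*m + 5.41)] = (-1.11843*m^2 + 7.78515*m + 2.15*(1.02*m - 3.55)*(2.04*m - 7.1) - 11.86413)/(0.51*m^2 - 3.55*m + 5.41)^3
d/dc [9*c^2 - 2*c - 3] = 18*c - 2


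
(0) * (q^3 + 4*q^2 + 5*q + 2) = 0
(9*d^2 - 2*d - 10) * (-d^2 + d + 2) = -9*d^4 + 11*d^3 + 26*d^2 - 14*d - 20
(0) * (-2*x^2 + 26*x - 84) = 0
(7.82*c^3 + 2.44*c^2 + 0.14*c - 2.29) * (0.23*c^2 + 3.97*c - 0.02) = 1.7986*c^5 + 31.6066*c^4 + 9.5626*c^3 - 0.0196999999999999*c^2 - 9.0941*c + 0.0458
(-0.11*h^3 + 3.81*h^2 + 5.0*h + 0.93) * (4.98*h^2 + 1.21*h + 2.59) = -0.5478*h^5 + 18.8407*h^4 + 29.2252*h^3 + 20.5493*h^2 + 14.0753*h + 2.4087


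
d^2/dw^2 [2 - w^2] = -2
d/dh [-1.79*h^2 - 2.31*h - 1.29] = -3.58*h - 2.31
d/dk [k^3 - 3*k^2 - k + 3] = 3*k^2 - 6*k - 1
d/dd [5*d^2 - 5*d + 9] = 10*d - 5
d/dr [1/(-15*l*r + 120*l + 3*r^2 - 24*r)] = (5*l - 2*r + 8)/(3*(5*l*r - 40*l - r^2 + 8*r)^2)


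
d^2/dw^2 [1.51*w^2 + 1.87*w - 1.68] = 3.02000000000000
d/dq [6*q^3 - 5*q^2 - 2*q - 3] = 18*q^2 - 10*q - 2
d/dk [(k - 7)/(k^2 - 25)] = (k^2 - 2*k*(k - 7) - 25)/(k^2 - 25)^2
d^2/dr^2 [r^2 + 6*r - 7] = 2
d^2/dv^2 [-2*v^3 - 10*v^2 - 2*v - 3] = -12*v - 20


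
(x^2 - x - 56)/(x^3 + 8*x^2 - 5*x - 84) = (x - 8)/(x^2 + x - 12)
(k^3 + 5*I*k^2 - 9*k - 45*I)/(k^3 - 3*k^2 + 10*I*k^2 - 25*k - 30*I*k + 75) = (k + 3)/(k + 5*I)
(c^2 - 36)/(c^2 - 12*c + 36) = (c + 6)/(c - 6)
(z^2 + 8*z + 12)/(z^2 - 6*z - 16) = (z + 6)/(z - 8)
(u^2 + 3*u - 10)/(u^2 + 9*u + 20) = (u - 2)/(u + 4)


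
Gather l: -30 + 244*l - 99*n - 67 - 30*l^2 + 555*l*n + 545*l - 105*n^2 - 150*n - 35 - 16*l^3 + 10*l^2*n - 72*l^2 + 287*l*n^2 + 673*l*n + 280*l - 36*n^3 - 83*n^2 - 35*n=-16*l^3 + l^2*(10*n - 102) + l*(287*n^2 + 1228*n + 1069) - 36*n^3 - 188*n^2 - 284*n - 132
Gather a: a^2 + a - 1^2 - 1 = a^2 + a - 2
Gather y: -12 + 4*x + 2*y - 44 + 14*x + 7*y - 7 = 18*x + 9*y - 63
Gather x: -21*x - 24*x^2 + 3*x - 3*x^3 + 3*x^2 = -3*x^3 - 21*x^2 - 18*x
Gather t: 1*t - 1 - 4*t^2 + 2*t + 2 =-4*t^2 + 3*t + 1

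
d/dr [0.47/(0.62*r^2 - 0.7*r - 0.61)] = (0.329 - 0.5828*r)/(-0.62*r^2 + 0.7*r + 0.61)^2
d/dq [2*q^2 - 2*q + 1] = 4*q - 2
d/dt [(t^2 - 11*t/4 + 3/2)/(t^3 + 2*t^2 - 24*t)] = (-t^4 + 11*t^3/2 - 23*t^2 - 6*t + 36)/(t^2*(t^4 + 4*t^3 - 44*t^2 - 96*t + 576))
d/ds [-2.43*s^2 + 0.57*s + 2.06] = 0.57 - 4.86*s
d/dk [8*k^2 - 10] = 16*k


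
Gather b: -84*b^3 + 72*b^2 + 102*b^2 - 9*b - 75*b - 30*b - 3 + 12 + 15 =-84*b^3 + 174*b^2 - 114*b + 24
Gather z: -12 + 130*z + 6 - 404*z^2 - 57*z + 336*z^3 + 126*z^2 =336*z^3 - 278*z^2 + 73*z - 6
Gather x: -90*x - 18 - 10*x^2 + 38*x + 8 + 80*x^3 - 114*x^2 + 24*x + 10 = 80*x^3 - 124*x^2 - 28*x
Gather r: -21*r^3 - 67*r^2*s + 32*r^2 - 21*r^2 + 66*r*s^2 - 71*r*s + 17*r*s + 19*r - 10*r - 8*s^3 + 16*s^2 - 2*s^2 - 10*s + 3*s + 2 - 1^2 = -21*r^3 + r^2*(11 - 67*s) + r*(66*s^2 - 54*s + 9) - 8*s^3 + 14*s^2 - 7*s + 1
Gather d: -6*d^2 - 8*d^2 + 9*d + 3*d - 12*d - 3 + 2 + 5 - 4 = -14*d^2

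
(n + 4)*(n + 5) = n^2 + 9*n + 20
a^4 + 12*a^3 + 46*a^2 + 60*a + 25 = (a + 1)^2*(a + 5)^2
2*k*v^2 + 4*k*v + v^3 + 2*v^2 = v*(2*k + v)*(v + 2)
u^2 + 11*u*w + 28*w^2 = (u + 4*w)*(u + 7*w)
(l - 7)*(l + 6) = l^2 - l - 42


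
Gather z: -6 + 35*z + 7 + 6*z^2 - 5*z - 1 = 6*z^2 + 30*z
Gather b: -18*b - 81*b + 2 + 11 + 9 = 22 - 99*b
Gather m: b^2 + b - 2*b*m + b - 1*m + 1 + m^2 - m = b^2 + 2*b + m^2 + m*(-2*b - 2) + 1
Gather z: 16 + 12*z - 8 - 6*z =6*z + 8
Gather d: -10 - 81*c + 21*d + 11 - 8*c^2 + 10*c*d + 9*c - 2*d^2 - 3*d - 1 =-8*c^2 - 72*c - 2*d^2 + d*(10*c + 18)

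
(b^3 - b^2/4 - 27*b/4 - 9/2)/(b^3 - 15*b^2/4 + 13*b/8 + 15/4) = 2*(b^2 - b - 6)/(2*b^2 - 9*b + 10)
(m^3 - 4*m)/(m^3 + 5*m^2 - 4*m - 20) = m/(m + 5)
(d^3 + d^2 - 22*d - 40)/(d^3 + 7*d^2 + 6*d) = (d^3 + d^2 - 22*d - 40)/(d*(d^2 + 7*d + 6))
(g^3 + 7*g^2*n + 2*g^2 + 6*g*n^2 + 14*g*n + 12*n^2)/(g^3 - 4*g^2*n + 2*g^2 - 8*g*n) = (g^2 + 7*g*n + 6*n^2)/(g*(g - 4*n))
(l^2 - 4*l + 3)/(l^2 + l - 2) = (l - 3)/(l + 2)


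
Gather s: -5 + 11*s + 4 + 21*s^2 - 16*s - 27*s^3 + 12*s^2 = -27*s^3 + 33*s^2 - 5*s - 1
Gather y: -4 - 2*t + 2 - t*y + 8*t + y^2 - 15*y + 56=6*t + y^2 + y*(-t - 15) + 54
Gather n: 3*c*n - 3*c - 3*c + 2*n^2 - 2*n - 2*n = -6*c + 2*n^2 + n*(3*c - 4)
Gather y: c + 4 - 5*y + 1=c - 5*y + 5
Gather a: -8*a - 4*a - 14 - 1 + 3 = -12*a - 12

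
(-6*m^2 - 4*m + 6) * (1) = -6*m^2 - 4*m + 6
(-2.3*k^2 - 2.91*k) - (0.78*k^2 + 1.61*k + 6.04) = -3.08*k^2 - 4.52*k - 6.04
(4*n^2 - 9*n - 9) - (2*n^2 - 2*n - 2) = 2*n^2 - 7*n - 7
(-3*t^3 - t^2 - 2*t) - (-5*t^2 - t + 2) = -3*t^3 + 4*t^2 - t - 2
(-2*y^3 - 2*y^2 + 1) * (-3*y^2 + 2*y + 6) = 6*y^5 + 2*y^4 - 16*y^3 - 15*y^2 + 2*y + 6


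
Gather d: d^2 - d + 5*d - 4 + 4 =d^2 + 4*d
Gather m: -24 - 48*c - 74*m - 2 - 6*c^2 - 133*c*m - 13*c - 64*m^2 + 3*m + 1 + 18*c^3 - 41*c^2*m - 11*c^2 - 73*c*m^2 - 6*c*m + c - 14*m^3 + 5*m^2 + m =18*c^3 - 17*c^2 - 60*c - 14*m^3 + m^2*(-73*c - 59) + m*(-41*c^2 - 139*c - 70) - 25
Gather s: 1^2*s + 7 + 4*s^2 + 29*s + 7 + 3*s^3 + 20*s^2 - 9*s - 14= 3*s^3 + 24*s^2 + 21*s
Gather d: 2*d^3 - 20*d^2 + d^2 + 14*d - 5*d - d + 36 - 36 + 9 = 2*d^3 - 19*d^2 + 8*d + 9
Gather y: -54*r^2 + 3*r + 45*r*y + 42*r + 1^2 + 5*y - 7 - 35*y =-54*r^2 + 45*r + y*(45*r - 30) - 6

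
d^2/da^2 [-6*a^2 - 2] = -12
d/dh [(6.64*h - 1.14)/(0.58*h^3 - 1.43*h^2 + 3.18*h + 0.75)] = (-7.7024*h^3 + 11.4788*h^2 - 3.2604*h + 8.6052)/(0.3364*h^6 - 1.6588*h^5 + 5.7337*h^4 - 8.2248*h^3 + 7.9674*h^2 + 4.77*h + 0.5625)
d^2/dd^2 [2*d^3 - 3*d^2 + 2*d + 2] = 12*d - 6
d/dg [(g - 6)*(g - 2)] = 2*g - 8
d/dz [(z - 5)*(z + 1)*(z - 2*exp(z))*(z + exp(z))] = -z^3*exp(z) + 4*z^3 - 4*z^2*exp(2*z) + z^2*exp(z) - 12*z^2 + 12*z*exp(2*z) + 13*z*exp(z) - 10*z + 28*exp(2*z) + 5*exp(z)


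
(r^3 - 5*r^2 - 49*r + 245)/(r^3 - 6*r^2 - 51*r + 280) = (r - 7)/(r - 8)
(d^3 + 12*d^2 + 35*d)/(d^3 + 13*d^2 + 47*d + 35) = d/(d + 1)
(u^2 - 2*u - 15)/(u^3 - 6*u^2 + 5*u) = (u + 3)/(u*(u - 1))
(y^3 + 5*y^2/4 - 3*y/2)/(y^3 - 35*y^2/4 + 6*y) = (y + 2)/(y - 8)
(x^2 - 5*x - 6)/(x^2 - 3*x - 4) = (x - 6)/(x - 4)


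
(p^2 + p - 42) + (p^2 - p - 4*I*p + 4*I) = 2*p^2 - 4*I*p - 42 + 4*I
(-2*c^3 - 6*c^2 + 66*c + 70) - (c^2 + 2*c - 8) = -2*c^3 - 7*c^2 + 64*c + 78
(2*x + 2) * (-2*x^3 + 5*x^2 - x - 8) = -4*x^4 + 6*x^3 + 8*x^2 - 18*x - 16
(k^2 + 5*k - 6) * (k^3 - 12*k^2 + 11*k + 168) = k^5 - 7*k^4 - 55*k^3 + 295*k^2 + 774*k - 1008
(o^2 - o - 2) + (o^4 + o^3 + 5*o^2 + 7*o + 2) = o^4 + o^3 + 6*o^2 + 6*o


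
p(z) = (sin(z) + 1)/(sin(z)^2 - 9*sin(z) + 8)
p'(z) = (-2*sin(z)*cos(z) + 9*cos(z))*(sin(z) + 1)/(sin(z)^2 - 9*sin(z) + 8)^2 + cos(z)/(sin(z)^2 - 9*sin(z) + 8)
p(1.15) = 3.09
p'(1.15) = 15.33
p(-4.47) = 9.59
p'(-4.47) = -80.24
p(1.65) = 90.95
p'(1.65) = -2300.15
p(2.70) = 0.33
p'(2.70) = -0.77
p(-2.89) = 0.07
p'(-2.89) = -0.16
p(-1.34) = 0.00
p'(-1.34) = 0.01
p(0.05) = 0.14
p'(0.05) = 0.30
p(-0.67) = 0.03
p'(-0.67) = 0.07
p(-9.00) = 0.05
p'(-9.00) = -0.11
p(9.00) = 0.32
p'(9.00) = -0.73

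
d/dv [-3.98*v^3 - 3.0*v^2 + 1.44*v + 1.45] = -11.94*v^2 - 6.0*v + 1.44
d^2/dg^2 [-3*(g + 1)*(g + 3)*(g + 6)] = -18*g - 60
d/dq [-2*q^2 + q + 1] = 1 - 4*q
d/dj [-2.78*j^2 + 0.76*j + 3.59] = 0.76 - 5.56*j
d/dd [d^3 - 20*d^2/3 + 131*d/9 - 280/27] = 3*d^2 - 40*d/3 + 131/9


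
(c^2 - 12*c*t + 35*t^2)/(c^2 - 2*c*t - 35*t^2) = (c - 5*t)/(c + 5*t)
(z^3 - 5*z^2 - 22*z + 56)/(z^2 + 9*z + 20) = (z^2 - 9*z + 14)/(z + 5)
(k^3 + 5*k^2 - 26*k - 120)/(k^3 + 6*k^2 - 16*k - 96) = (k - 5)/(k - 4)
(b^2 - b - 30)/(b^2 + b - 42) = (b + 5)/(b + 7)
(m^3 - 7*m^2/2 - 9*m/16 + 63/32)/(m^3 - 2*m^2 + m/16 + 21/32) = (8*m^2 - 22*m - 21)/(8*m^2 - 10*m - 7)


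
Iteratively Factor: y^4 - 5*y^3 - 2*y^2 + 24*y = (y + 2)*(y^3 - 7*y^2 + 12*y) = (y - 3)*(y + 2)*(y^2 - 4*y) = y*(y - 3)*(y + 2)*(y - 4)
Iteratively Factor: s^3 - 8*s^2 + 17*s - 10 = (s - 2)*(s^2 - 6*s + 5) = (s - 2)*(s - 1)*(s - 5)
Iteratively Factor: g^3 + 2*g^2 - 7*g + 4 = (g + 4)*(g^2 - 2*g + 1) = (g - 1)*(g + 4)*(g - 1)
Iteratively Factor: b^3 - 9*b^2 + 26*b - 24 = (b - 3)*(b^2 - 6*b + 8) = (b - 3)*(b - 2)*(b - 4)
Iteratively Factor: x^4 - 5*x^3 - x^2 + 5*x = (x + 1)*(x^3 - 6*x^2 + 5*x) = (x - 1)*(x + 1)*(x^2 - 5*x) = (x - 5)*(x - 1)*(x + 1)*(x)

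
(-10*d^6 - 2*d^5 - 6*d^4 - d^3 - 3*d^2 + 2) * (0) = 0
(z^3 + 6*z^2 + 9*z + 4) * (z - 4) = z^4 + 2*z^3 - 15*z^2 - 32*z - 16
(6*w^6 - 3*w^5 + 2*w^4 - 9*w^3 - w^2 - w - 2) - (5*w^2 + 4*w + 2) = 6*w^6 - 3*w^5 + 2*w^4 - 9*w^3 - 6*w^2 - 5*w - 4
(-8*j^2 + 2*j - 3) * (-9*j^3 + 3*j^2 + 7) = 72*j^5 - 42*j^4 + 33*j^3 - 65*j^2 + 14*j - 21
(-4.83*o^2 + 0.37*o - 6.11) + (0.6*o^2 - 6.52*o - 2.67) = -4.23*o^2 - 6.15*o - 8.78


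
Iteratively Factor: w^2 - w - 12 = (w + 3)*(w - 4)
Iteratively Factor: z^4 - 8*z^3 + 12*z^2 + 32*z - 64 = (z - 4)*(z^3 - 4*z^2 - 4*z + 16) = (z - 4)^2*(z^2 - 4) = (z - 4)^2*(z + 2)*(z - 2)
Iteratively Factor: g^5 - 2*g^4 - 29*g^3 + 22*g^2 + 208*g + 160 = (g + 4)*(g^4 - 6*g^3 - 5*g^2 + 42*g + 40) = (g - 4)*(g + 4)*(g^3 - 2*g^2 - 13*g - 10) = (g - 4)*(g + 2)*(g + 4)*(g^2 - 4*g - 5) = (g - 4)*(g + 1)*(g + 2)*(g + 4)*(g - 5)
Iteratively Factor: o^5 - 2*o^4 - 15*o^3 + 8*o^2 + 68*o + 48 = (o + 1)*(o^4 - 3*o^3 - 12*o^2 + 20*o + 48) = (o - 3)*(o + 1)*(o^3 - 12*o - 16) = (o - 3)*(o + 1)*(o + 2)*(o^2 - 2*o - 8) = (o - 4)*(o - 3)*(o + 1)*(o + 2)*(o + 2)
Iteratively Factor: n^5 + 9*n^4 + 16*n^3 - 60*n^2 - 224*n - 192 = (n + 2)*(n^4 + 7*n^3 + 2*n^2 - 64*n - 96) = (n + 2)*(n + 4)*(n^3 + 3*n^2 - 10*n - 24) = (n + 2)^2*(n + 4)*(n^2 + n - 12) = (n - 3)*(n + 2)^2*(n + 4)*(n + 4)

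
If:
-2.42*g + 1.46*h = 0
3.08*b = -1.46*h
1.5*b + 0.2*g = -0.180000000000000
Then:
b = -0.14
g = 0.18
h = 0.30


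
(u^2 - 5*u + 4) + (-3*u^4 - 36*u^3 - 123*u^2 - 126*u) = -3*u^4 - 36*u^3 - 122*u^2 - 131*u + 4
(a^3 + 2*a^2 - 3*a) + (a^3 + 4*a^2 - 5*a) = 2*a^3 + 6*a^2 - 8*a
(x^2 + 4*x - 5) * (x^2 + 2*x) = x^4 + 6*x^3 + 3*x^2 - 10*x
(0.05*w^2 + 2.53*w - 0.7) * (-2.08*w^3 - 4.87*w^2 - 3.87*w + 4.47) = -0.104*w^5 - 5.5059*w^4 - 11.0586*w^3 - 6.1586*w^2 + 14.0181*w - 3.129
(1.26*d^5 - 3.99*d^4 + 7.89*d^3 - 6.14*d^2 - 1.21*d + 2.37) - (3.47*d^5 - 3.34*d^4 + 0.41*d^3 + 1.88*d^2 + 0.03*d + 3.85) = -2.21*d^5 - 0.65*d^4 + 7.48*d^3 - 8.02*d^2 - 1.24*d - 1.48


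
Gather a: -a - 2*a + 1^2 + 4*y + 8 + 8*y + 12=-3*a + 12*y + 21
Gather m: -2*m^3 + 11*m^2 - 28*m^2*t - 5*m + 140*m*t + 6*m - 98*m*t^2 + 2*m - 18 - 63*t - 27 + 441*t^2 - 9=-2*m^3 + m^2*(11 - 28*t) + m*(-98*t^2 + 140*t + 3) + 441*t^2 - 63*t - 54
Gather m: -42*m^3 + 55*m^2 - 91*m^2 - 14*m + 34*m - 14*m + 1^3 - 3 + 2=-42*m^3 - 36*m^2 + 6*m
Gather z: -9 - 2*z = -2*z - 9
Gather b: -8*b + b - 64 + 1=-7*b - 63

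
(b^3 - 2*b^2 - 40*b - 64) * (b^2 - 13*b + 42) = b^5 - 15*b^4 + 28*b^3 + 372*b^2 - 848*b - 2688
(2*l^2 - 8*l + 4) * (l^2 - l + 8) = 2*l^4 - 10*l^3 + 28*l^2 - 68*l + 32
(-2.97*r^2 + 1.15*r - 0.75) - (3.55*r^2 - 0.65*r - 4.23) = -6.52*r^2 + 1.8*r + 3.48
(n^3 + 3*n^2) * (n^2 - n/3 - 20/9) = n^5 + 8*n^4/3 - 29*n^3/9 - 20*n^2/3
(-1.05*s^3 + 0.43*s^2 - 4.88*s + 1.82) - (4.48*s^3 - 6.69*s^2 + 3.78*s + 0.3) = -5.53*s^3 + 7.12*s^2 - 8.66*s + 1.52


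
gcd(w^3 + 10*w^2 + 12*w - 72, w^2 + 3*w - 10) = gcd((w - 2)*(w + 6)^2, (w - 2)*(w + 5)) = w - 2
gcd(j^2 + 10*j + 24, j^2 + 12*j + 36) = j + 6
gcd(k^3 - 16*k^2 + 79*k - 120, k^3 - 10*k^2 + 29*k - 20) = k - 5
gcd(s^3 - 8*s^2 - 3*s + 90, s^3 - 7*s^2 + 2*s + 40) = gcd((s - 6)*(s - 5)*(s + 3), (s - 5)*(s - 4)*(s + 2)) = s - 5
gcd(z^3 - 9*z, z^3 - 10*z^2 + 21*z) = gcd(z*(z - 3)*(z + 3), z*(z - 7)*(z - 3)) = z^2 - 3*z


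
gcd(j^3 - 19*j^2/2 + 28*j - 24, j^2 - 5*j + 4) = j - 4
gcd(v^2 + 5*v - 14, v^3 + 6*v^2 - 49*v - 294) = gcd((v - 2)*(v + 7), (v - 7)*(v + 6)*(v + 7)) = v + 7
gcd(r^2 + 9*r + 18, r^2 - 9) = r + 3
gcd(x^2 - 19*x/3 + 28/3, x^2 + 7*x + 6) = 1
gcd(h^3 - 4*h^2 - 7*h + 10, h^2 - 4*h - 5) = h - 5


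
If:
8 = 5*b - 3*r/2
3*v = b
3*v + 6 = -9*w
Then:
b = -9*w - 6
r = -30*w - 76/3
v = -3*w - 2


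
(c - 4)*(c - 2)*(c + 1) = c^3 - 5*c^2 + 2*c + 8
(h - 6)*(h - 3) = h^2 - 9*h + 18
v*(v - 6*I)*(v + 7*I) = v^3 + I*v^2 + 42*v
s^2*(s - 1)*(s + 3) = s^4 + 2*s^3 - 3*s^2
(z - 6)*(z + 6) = z^2 - 36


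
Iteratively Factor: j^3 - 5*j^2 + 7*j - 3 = (j - 1)*(j^2 - 4*j + 3) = (j - 1)^2*(j - 3)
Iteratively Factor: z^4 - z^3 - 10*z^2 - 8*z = (z + 2)*(z^3 - 3*z^2 - 4*z) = z*(z + 2)*(z^2 - 3*z - 4) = z*(z + 1)*(z + 2)*(z - 4)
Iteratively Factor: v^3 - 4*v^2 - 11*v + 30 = (v - 2)*(v^2 - 2*v - 15) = (v - 5)*(v - 2)*(v + 3)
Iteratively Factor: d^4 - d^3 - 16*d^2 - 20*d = (d)*(d^3 - d^2 - 16*d - 20) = d*(d + 2)*(d^2 - 3*d - 10) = d*(d + 2)^2*(d - 5)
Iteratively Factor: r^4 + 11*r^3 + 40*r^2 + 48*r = (r + 4)*(r^3 + 7*r^2 + 12*r) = (r + 4)^2*(r^2 + 3*r) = r*(r + 4)^2*(r + 3)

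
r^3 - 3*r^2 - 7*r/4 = r*(r - 7/2)*(r + 1/2)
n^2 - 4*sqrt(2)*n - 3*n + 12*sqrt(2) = (n - 3)*(n - 4*sqrt(2))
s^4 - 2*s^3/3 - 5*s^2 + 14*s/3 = s*(s - 2)*(s - 1)*(s + 7/3)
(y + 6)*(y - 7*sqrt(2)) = y^2 - 7*sqrt(2)*y + 6*y - 42*sqrt(2)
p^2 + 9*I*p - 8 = (p + I)*(p + 8*I)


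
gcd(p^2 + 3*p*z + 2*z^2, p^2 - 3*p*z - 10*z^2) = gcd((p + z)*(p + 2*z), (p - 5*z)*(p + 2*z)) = p + 2*z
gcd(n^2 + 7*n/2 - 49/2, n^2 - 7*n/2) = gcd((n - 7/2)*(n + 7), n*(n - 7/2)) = n - 7/2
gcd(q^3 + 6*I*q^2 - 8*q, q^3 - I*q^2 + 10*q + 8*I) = q + 2*I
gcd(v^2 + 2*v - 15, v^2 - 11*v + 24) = v - 3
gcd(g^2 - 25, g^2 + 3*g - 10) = g + 5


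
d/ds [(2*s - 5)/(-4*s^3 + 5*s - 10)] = (-8*s^3 + 10*s + (2*s - 5)*(12*s^2 - 5) - 20)/(4*s^3 - 5*s + 10)^2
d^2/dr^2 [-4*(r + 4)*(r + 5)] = -8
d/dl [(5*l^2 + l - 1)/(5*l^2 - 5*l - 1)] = 6*(-5*l^2 - 1)/(25*l^4 - 50*l^3 + 15*l^2 + 10*l + 1)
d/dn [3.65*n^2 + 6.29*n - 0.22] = 7.3*n + 6.29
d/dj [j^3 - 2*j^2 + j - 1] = 3*j^2 - 4*j + 1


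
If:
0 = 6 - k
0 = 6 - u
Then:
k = 6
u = 6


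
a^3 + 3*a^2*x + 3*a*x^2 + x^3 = (a + x)^3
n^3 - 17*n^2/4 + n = n*(n - 4)*(n - 1/4)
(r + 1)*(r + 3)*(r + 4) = r^3 + 8*r^2 + 19*r + 12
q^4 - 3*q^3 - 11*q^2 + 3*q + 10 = (q - 5)*(q - 1)*(q + 1)*(q + 2)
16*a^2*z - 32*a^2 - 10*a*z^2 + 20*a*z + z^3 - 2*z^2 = (-8*a + z)*(-2*a + z)*(z - 2)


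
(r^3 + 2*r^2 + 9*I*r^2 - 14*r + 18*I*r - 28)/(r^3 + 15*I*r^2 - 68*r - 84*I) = (r + 2)/(r + 6*I)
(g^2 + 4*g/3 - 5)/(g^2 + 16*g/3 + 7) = (3*g - 5)/(3*g + 7)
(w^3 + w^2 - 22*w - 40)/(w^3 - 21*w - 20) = (w + 2)/(w + 1)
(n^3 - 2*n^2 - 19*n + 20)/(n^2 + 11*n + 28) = (n^2 - 6*n + 5)/(n + 7)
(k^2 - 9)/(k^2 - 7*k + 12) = (k + 3)/(k - 4)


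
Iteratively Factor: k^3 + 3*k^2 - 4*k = (k + 4)*(k^2 - k) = (k - 1)*(k + 4)*(k)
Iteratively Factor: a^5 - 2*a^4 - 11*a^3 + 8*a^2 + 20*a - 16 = (a - 1)*(a^4 - a^3 - 12*a^2 - 4*a + 16) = (a - 4)*(a - 1)*(a^3 + 3*a^2 - 4) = (a - 4)*(a - 1)*(a + 2)*(a^2 + a - 2) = (a - 4)*(a - 1)^2*(a + 2)*(a + 2)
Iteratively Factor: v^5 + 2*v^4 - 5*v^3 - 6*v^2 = (v + 1)*(v^4 + v^3 - 6*v^2) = (v - 2)*(v + 1)*(v^3 + 3*v^2) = (v - 2)*(v + 1)*(v + 3)*(v^2) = v*(v - 2)*(v + 1)*(v + 3)*(v)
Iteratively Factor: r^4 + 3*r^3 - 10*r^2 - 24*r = (r + 4)*(r^3 - r^2 - 6*r) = (r + 2)*(r + 4)*(r^2 - 3*r) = (r - 3)*(r + 2)*(r + 4)*(r)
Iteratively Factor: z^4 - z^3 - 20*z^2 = (z - 5)*(z^3 + 4*z^2) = (z - 5)*(z + 4)*(z^2) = z*(z - 5)*(z + 4)*(z)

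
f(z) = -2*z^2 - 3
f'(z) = -4*z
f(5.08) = -54.61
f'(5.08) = -20.32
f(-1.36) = -6.70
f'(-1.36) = 5.44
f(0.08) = -3.01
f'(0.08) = -0.32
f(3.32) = -25.04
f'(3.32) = -13.28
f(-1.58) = -7.99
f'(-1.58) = 6.32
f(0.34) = -3.23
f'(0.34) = -1.36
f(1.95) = -10.60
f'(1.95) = -7.80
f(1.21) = -5.93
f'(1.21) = -4.84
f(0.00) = -3.00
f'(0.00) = 0.00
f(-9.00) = -165.00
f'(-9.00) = 36.00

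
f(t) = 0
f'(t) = 0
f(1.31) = 0.00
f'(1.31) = 0.00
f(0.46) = 0.00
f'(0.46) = 0.00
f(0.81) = 0.00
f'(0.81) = 0.00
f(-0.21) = 0.00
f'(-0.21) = 0.00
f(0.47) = 0.00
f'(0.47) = 0.00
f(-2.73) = 0.00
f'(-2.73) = 0.00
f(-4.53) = 0.00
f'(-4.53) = 0.00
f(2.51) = 0.00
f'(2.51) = 0.00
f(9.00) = 0.00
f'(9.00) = 0.00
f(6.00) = 0.00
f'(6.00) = 0.00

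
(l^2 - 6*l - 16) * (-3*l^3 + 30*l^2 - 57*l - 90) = -3*l^5 + 48*l^4 - 189*l^3 - 228*l^2 + 1452*l + 1440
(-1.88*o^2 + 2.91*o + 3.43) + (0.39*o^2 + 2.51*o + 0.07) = -1.49*o^2 + 5.42*o + 3.5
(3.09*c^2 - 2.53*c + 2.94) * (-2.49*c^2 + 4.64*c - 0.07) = -7.6941*c^4 + 20.6373*c^3 - 19.2761*c^2 + 13.8187*c - 0.2058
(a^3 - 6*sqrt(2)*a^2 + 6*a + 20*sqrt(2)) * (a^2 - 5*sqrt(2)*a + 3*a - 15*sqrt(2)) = a^5 - 11*sqrt(2)*a^4 + 3*a^4 - 33*sqrt(2)*a^3 + 66*a^3 - 10*sqrt(2)*a^2 + 198*a^2 - 200*a - 30*sqrt(2)*a - 600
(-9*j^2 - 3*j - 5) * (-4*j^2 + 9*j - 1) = 36*j^4 - 69*j^3 + 2*j^2 - 42*j + 5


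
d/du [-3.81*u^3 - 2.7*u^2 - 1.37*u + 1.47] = -11.43*u^2 - 5.4*u - 1.37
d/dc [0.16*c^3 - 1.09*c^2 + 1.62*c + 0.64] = 0.48*c^2 - 2.18*c + 1.62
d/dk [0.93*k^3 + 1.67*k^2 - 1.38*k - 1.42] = 2.79*k^2 + 3.34*k - 1.38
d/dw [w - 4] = 1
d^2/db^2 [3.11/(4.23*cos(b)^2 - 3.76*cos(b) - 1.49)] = (222.587676*(1 - cos(b)^2)^2 - 148.391784*cos(b)^3 + 233.667362*cos(b)^2 + 279.360104*cos(b) - 349.726342)/(-4.23*cos(b)^2 + 3.76*cos(b) + 1.49)^3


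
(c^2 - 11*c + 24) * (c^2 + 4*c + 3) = c^4 - 7*c^3 - 17*c^2 + 63*c + 72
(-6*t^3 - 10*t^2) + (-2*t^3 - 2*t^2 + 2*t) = -8*t^3 - 12*t^2 + 2*t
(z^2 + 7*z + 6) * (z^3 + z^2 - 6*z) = z^5 + 8*z^4 + 7*z^3 - 36*z^2 - 36*z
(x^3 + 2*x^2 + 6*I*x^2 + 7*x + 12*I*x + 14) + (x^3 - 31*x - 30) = 2*x^3 + 2*x^2 + 6*I*x^2 - 24*x + 12*I*x - 16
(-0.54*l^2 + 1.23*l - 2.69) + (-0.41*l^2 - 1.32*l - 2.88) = -0.95*l^2 - 0.0900000000000001*l - 5.57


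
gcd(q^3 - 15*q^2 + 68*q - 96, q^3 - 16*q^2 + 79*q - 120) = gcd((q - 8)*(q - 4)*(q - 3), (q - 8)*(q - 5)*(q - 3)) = q^2 - 11*q + 24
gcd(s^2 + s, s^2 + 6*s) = s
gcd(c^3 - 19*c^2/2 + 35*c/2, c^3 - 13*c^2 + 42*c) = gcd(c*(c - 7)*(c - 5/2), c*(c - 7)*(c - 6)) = c^2 - 7*c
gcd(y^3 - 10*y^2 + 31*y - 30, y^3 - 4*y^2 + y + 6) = y^2 - 5*y + 6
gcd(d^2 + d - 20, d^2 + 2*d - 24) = d - 4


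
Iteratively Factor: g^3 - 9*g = (g - 3)*(g^2 + 3*g) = g*(g - 3)*(g + 3)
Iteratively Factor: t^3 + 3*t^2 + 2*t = (t + 2)*(t^2 + t) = t*(t + 2)*(t + 1)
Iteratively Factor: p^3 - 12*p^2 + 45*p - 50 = (p - 5)*(p^2 - 7*p + 10) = (p - 5)^2*(p - 2)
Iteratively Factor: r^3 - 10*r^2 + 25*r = (r)*(r^2 - 10*r + 25) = r*(r - 5)*(r - 5)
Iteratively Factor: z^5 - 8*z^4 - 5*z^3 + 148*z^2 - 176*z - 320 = (z - 4)*(z^4 - 4*z^3 - 21*z^2 + 64*z + 80) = (z - 4)^2*(z^3 - 21*z - 20) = (z - 4)^2*(z + 1)*(z^2 - z - 20) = (z - 4)^2*(z + 1)*(z + 4)*(z - 5)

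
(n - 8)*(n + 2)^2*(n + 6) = n^4 + 2*n^3 - 52*n^2 - 200*n - 192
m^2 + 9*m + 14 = (m + 2)*(m + 7)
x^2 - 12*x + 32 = (x - 8)*(x - 4)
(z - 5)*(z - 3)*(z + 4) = z^3 - 4*z^2 - 17*z + 60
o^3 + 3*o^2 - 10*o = o*(o - 2)*(o + 5)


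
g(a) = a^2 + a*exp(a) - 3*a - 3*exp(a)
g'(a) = a*exp(a) + 2*a - 2*exp(a) - 3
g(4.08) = 68.28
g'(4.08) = 128.18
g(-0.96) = 2.29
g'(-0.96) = -6.05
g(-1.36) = 4.81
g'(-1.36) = -6.58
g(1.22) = -8.20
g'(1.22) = -3.20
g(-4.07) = 28.65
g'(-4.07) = -11.24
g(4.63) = 174.64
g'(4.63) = 275.87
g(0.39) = -4.87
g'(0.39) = -4.60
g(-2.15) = 10.47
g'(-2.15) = -7.78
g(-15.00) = 270.00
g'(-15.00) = -33.00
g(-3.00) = 17.70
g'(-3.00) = -9.25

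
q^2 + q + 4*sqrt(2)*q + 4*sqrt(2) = (q + 1)*(q + 4*sqrt(2))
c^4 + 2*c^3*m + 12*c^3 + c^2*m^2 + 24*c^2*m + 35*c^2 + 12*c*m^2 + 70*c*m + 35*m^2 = (c + 5)*(c + 7)*(c + m)^2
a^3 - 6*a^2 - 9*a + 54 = (a - 6)*(a - 3)*(a + 3)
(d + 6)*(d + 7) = d^2 + 13*d + 42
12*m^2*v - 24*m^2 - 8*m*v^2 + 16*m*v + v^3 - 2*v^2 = (-6*m + v)*(-2*m + v)*(v - 2)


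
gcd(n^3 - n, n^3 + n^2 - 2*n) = n^2 - n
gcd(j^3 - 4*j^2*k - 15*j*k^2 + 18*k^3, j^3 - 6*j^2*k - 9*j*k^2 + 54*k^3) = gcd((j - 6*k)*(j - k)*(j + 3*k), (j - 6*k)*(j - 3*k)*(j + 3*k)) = j^2 - 3*j*k - 18*k^2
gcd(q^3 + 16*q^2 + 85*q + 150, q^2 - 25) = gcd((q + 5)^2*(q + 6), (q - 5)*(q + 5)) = q + 5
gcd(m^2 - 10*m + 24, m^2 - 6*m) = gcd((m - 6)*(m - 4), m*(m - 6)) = m - 6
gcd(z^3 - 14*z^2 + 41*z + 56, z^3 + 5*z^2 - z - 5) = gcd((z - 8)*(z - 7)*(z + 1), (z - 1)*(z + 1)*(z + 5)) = z + 1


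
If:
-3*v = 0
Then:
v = 0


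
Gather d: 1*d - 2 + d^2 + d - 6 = d^2 + 2*d - 8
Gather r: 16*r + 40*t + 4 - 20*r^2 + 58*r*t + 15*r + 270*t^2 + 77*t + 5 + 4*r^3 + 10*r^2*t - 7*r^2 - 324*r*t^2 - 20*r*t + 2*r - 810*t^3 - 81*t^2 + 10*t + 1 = 4*r^3 + r^2*(10*t - 27) + r*(-324*t^2 + 38*t + 33) - 810*t^3 + 189*t^2 + 127*t + 10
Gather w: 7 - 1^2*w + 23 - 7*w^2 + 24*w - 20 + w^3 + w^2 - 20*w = w^3 - 6*w^2 + 3*w + 10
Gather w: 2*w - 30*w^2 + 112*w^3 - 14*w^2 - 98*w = 112*w^3 - 44*w^2 - 96*w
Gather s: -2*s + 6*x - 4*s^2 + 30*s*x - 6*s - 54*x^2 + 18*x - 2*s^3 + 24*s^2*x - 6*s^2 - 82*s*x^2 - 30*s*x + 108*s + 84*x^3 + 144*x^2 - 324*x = -2*s^3 + s^2*(24*x - 10) + s*(100 - 82*x^2) + 84*x^3 + 90*x^2 - 300*x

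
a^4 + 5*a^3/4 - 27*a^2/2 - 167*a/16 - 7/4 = (a - 7/2)*(a + 1/4)*(a + 1/2)*(a + 4)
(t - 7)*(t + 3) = t^2 - 4*t - 21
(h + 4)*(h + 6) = h^2 + 10*h + 24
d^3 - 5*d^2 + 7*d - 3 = (d - 3)*(d - 1)^2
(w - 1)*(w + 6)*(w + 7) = w^3 + 12*w^2 + 29*w - 42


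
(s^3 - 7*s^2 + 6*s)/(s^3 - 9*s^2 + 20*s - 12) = s/(s - 2)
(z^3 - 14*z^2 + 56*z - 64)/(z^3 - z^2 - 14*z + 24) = (z^2 - 12*z + 32)/(z^2 + z - 12)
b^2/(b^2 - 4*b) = b/(b - 4)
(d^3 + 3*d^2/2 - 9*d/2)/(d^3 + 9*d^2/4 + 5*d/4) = 2*(2*d^2 + 3*d - 9)/(4*d^2 + 9*d + 5)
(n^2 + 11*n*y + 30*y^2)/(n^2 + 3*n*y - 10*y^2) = (-n - 6*y)/(-n + 2*y)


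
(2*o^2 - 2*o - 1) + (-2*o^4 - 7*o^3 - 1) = -2*o^4 - 7*o^3 + 2*o^2 - 2*o - 2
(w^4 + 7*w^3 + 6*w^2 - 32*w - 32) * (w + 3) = w^5 + 10*w^4 + 27*w^3 - 14*w^2 - 128*w - 96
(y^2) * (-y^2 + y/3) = -y^4 + y^3/3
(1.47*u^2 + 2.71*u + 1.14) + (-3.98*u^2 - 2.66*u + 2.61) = -2.51*u^2 + 0.0499999999999998*u + 3.75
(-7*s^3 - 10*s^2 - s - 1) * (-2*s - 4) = 14*s^4 + 48*s^3 + 42*s^2 + 6*s + 4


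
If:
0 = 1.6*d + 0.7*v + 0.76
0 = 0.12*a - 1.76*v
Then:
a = 14.6666666666667*v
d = -0.4375*v - 0.475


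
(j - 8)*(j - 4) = j^2 - 12*j + 32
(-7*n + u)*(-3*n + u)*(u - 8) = 21*n^2*u - 168*n^2 - 10*n*u^2 + 80*n*u + u^3 - 8*u^2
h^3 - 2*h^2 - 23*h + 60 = (h - 4)*(h - 3)*(h + 5)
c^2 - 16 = (c - 4)*(c + 4)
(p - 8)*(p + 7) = p^2 - p - 56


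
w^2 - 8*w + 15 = (w - 5)*(w - 3)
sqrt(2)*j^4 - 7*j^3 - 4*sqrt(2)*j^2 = j^2*(j - 4*sqrt(2))*(sqrt(2)*j + 1)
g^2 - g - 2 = (g - 2)*(g + 1)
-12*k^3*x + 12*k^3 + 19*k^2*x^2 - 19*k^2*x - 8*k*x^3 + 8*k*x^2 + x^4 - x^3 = (-4*k + x)*(-3*k + x)*(-k + x)*(x - 1)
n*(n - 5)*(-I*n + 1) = -I*n^3 + n^2 + 5*I*n^2 - 5*n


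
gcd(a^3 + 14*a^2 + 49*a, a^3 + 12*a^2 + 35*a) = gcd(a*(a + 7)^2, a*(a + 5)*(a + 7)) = a^2 + 7*a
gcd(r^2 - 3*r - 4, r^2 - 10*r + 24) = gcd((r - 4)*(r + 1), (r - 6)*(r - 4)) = r - 4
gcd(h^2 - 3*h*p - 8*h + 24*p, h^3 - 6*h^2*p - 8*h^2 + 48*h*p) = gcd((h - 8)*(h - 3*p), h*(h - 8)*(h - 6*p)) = h - 8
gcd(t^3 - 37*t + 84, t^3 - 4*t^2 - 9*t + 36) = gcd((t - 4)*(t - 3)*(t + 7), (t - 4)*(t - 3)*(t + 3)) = t^2 - 7*t + 12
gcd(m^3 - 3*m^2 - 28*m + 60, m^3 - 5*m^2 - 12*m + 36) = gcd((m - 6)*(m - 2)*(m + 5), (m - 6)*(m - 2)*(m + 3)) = m^2 - 8*m + 12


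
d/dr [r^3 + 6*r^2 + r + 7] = 3*r^2 + 12*r + 1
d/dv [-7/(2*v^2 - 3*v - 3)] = 7*(4*v - 3)/(-2*v^2 + 3*v + 3)^2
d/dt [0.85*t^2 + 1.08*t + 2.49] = 1.7*t + 1.08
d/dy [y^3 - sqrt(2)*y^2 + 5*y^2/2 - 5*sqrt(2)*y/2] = 3*y^2 - 2*sqrt(2)*y + 5*y - 5*sqrt(2)/2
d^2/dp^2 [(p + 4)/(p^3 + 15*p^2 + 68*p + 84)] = 2*((p + 4)*(3*p^2 + 30*p + 68)^2 - (3*p^2 + 30*p + 3*(p + 4)*(p + 5) + 68)*(p^3 + 15*p^2 + 68*p + 84))/(p^3 + 15*p^2 + 68*p + 84)^3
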